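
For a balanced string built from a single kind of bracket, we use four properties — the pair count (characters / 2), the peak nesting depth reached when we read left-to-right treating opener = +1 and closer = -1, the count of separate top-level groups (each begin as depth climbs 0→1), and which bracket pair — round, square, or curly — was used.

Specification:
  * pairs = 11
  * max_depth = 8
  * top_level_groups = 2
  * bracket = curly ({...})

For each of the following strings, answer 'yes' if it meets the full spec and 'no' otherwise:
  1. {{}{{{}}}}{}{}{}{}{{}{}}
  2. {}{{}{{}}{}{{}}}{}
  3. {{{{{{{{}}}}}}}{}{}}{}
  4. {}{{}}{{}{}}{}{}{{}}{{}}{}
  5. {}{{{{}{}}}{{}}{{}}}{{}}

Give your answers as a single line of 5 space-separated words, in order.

String 1 '{{}{{{}}}}{}{}{}{}{{}{}}': depth seq [1 2 1 2 3 4 3 2 1 0 1 0 1 0 1 0 1 0 1 2 1 2 1 0]
  -> pairs=12 depth=4 groups=6 -> no
String 2 '{}{{}{{}}{}{{}}}{}': depth seq [1 0 1 2 1 2 3 2 1 2 1 2 3 2 1 0 1 0]
  -> pairs=9 depth=3 groups=3 -> no
String 3 '{{{{{{{{}}}}}}}{}{}}{}': depth seq [1 2 3 4 5 6 7 8 7 6 5 4 3 2 1 2 1 2 1 0 1 0]
  -> pairs=11 depth=8 groups=2 -> yes
String 4 '{}{{}}{{}{}}{}{}{{}}{{}}{}': depth seq [1 0 1 2 1 0 1 2 1 2 1 0 1 0 1 0 1 2 1 0 1 2 1 0 1 0]
  -> pairs=13 depth=2 groups=8 -> no
String 5 '{}{{{{}{}}}{{}}{{}}}{{}}': depth seq [1 0 1 2 3 4 3 4 3 2 1 2 3 2 1 2 3 2 1 0 1 2 1 0]
  -> pairs=12 depth=4 groups=3 -> no

Answer: no no yes no no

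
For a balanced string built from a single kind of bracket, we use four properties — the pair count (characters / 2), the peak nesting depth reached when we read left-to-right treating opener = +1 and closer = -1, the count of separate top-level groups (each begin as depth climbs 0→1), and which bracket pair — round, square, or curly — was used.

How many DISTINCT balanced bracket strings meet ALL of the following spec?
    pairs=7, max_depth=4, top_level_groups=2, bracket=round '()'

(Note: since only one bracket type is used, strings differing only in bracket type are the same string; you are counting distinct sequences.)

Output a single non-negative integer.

Answer: 50

Derivation:
Spec: pairs=7 depth=4 groups=2
Count(depth <= 4) = 114
Count(depth <= 3) = 64
Count(depth == 4) = 114 - 64 = 50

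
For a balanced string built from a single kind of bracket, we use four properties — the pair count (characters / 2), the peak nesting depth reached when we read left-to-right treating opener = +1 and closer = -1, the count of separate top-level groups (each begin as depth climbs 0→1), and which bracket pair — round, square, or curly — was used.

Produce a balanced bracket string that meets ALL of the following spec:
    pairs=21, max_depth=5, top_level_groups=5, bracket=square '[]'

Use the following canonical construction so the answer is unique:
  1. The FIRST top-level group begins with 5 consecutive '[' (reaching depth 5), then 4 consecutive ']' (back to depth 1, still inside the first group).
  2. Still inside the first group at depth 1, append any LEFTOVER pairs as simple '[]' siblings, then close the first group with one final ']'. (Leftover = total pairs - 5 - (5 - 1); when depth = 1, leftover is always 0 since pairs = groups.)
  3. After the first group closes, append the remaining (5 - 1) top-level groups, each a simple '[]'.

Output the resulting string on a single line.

Spec: pairs=21 depth=5 groups=5
Leftover pairs = 21 - 5 - (5-1) = 12
First group: deep chain of depth 5 + 12 sibling pairs
Remaining 4 groups: simple '[]' each

Answer: [[[[[]]]][][][][][][][][][][][][]][][][][]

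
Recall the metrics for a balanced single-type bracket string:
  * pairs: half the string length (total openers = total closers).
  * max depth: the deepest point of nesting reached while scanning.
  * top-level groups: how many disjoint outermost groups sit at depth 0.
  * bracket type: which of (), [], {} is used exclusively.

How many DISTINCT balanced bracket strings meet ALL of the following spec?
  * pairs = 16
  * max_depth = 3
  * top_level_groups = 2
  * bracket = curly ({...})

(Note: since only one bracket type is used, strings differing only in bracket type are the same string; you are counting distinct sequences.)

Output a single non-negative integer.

Answer: 69617

Derivation:
Spec: pairs=16 depth=3 groups=2
Count(depth <= 3) = 69632
Count(depth <= 2) = 15
Count(depth == 3) = 69632 - 15 = 69617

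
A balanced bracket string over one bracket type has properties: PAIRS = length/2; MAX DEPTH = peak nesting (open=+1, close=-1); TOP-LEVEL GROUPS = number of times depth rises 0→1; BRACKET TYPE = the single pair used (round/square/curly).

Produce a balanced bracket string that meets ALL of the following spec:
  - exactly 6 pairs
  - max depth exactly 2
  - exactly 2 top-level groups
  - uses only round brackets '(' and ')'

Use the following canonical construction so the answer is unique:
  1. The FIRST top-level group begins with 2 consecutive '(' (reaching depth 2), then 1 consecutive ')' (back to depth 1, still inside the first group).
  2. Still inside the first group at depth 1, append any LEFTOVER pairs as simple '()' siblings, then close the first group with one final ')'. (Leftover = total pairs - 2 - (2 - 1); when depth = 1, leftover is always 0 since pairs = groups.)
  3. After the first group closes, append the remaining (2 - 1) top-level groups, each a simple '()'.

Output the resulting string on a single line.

Spec: pairs=6 depth=2 groups=2
Leftover pairs = 6 - 2 - (2-1) = 3
First group: deep chain of depth 2 + 3 sibling pairs
Remaining 1 groups: simple '()' each

Answer: (()()()())()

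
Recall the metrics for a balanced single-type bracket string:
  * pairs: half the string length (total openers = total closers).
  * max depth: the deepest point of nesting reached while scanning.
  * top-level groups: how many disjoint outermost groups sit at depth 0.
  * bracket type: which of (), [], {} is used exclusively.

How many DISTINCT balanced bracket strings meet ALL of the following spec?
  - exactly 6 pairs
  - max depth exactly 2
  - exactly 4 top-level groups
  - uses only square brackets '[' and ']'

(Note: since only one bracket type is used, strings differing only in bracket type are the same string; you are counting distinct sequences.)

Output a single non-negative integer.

Spec: pairs=6 depth=2 groups=4
Count(depth <= 2) = 10
Count(depth <= 1) = 0
Count(depth == 2) = 10 - 0 = 10

Answer: 10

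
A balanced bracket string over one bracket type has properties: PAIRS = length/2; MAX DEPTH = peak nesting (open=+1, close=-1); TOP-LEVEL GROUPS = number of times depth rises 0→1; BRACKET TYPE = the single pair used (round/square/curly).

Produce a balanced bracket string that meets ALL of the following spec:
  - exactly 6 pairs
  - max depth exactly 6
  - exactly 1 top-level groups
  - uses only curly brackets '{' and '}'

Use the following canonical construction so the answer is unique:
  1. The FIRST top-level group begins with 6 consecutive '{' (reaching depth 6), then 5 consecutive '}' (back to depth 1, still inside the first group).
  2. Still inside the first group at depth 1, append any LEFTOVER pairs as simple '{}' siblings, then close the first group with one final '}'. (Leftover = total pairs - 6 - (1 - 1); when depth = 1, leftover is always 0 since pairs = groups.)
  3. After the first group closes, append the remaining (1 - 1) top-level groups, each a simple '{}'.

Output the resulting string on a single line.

Spec: pairs=6 depth=6 groups=1
Leftover pairs = 6 - 6 - (1-1) = 0
First group: deep chain of depth 6 + 0 sibling pairs
Remaining 0 groups: simple '{}' each

Answer: {{{{{{}}}}}}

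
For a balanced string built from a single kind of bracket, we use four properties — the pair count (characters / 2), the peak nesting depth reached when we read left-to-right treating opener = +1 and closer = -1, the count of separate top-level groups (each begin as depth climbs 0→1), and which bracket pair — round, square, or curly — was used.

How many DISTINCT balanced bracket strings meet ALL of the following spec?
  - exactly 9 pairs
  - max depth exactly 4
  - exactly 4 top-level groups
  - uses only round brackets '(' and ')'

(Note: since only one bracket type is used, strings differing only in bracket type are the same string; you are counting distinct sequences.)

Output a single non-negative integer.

Spec: pairs=9 depth=4 groups=4
Count(depth <= 4) = 528
Count(depth <= 3) = 360
Count(depth == 4) = 528 - 360 = 168

Answer: 168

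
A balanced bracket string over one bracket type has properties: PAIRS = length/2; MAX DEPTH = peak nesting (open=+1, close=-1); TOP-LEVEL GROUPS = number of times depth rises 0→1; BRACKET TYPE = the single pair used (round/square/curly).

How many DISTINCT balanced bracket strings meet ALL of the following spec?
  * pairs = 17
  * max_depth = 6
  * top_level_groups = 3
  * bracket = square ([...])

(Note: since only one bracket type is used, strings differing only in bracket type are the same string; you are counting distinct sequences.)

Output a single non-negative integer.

Spec: pairs=17 depth=6 groups=3
Count(depth <= 6) = 18538485
Count(depth <= 5) = 11791365
Count(depth == 6) = 18538485 - 11791365 = 6747120

Answer: 6747120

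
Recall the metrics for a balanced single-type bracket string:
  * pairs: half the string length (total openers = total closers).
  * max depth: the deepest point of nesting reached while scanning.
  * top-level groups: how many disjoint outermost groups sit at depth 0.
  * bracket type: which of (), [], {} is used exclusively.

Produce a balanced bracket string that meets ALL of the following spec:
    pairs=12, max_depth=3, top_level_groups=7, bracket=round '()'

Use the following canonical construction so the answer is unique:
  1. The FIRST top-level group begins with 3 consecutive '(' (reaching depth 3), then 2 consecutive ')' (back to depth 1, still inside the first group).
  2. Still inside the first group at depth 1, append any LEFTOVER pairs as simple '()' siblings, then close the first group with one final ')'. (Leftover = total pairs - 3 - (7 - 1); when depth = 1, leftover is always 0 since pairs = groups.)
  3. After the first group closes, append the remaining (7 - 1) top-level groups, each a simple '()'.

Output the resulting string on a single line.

Spec: pairs=12 depth=3 groups=7
Leftover pairs = 12 - 3 - (7-1) = 3
First group: deep chain of depth 3 + 3 sibling pairs
Remaining 6 groups: simple '()' each

Answer: ((())()()())()()()()()()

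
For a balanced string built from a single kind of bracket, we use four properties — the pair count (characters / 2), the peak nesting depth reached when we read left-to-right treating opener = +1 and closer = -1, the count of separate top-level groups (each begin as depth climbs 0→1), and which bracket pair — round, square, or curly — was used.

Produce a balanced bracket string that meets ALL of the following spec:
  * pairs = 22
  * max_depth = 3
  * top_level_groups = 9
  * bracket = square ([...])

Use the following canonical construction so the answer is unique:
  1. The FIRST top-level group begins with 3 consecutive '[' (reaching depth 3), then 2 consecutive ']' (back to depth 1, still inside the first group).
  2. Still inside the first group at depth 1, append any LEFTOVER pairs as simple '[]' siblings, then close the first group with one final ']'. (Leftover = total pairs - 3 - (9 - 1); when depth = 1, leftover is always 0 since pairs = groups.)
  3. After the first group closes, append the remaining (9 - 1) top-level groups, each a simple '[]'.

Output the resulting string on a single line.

Answer: [[[]][][][][][][][][][][][]][][][][][][][][]

Derivation:
Spec: pairs=22 depth=3 groups=9
Leftover pairs = 22 - 3 - (9-1) = 11
First group: deep chain of depth 3 + 11 sibling pairs
Remaining 8 groups: simple '[]' each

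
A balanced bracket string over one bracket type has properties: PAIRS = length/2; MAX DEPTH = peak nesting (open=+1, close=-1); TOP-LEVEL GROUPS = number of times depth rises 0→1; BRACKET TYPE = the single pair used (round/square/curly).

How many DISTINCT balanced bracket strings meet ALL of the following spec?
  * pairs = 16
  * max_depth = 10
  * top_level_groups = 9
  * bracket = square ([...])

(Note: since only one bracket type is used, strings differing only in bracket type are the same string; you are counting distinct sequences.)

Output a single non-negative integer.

Answer: 0

Derivation:
Spec: pairs=16 depth=10 groups=9
Count(depth <= 10) = 95931
Count(depth <= 9) = 95931
Count(depth == 10) = 95931 - 95931 = 0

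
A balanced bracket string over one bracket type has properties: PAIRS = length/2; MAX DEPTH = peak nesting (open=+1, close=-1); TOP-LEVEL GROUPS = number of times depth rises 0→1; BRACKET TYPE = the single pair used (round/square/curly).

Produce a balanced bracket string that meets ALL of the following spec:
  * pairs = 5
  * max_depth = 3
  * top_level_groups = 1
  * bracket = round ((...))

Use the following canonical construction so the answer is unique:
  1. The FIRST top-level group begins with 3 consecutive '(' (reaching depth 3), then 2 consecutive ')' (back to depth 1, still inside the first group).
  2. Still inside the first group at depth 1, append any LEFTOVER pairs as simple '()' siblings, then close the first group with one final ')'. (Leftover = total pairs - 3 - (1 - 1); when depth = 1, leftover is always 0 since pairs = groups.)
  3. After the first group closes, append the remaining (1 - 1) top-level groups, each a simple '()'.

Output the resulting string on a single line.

Answer: ((())()())

Derivation:
Spec: pairs=5 depth=3 groups=1
Leftover pairs = 5 - 3 - (1-1) = 2
First group: deep chain of depth 3 + 2 sibling pairs
Remaining 0 groups: simple '()' each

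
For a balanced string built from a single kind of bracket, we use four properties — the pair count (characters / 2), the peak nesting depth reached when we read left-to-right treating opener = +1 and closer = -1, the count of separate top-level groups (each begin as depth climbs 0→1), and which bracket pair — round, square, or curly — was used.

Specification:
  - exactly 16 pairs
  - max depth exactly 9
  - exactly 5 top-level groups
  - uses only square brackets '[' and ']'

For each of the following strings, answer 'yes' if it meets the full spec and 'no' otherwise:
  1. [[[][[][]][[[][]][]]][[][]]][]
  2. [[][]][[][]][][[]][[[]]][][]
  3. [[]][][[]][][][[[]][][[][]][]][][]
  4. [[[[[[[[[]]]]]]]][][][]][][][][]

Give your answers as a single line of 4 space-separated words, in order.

Answer: no no no yes

Derivation:
String 1 '[[[][[][]][[[][]][]]][[][]]][]': depth seq [1 2 3 2 3 4 3 4 3 2 3 4 5 4 5 4 3 4 3 2 1 2 3 2 3 2 1 0 1 0]
  -> pairs=15 depth=5 groups=2 -> no
String 2 '[[][]][[][]][][[]][[[]]][][]': depth seq [1 2 1 2 1 0 1 2 1 2 1 0 1 0 1 2 1 0 1 2 3 2 1 0 1 0 1 0]
  -> pairs=14 depth=3 groups=7 -> no
String 3 '[[]][][[]][][][[[]][][[][]][]][][]': depth seq [1 2 1 0 1 0 1 2 1 0 1 0 1 0 1 2 3 2 1 2 1 2 3 2 3 2 1 2 1 0 1 0 1 0]
  -> pairs=17 depth=3 groups=8 -> no
String 4 '[[[[[[[[[]]]]]]]][][][]][][][][]': depth seq [1 2 3 4 5 6 7 8 9 8 7 6 5 4 3 2 1 2 1 2 1 2 1 0 1 0 1 0 1 0 1 0]
  -> pairs=16 depth=9 groups=5 -> yes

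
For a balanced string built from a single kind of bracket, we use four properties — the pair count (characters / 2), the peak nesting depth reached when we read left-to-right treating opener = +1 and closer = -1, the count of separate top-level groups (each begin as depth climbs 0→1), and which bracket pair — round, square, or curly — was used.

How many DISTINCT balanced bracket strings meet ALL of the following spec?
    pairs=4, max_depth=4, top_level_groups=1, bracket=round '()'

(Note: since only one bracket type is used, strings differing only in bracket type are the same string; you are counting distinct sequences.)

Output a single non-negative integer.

Spec: pairs=4 depth=4 groups=1
Count(depth <= 4) = 5
Count(depth <= 3) = 4
Count(depth == 4) = 5 - 4 = 1

Answer: 1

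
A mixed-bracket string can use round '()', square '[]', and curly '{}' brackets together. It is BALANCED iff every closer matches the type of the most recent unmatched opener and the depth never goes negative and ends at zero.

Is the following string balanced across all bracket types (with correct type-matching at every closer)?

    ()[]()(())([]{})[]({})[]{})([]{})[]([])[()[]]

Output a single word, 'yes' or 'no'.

pos 0: push '('; stack = (
pos 1: ')' matches '('; pop; stack = (empty)
pos 2: push '['; stack = [
pos 3: ']' matches '['; pop; stack = (empty)
pos 4: push '('; stack = (
pos 5: ')' matches '('; pop; stack = (empty)
pos 6: push '('; stack = (
pos 7: push '('; stack = ((
pos 8: ')' matches '('; pop; stack = (
pos 9: ')' matches '('; pop; stack = (empty)
pos 10: push '('; stack = (
pos 11: push '['; stack = ([
pos 12: ']' matches '['; pop; stack = (
pos 13: push '{'; stack = ({
pos 14: '}' matches '{'; pop; stack = (
pos 15: ')' matches '('; pop; stack = (empty)
pos 16: push '['; stack = [
pos 17: ']' matches '['; pop; stack = (empty)
pos 18: push '('; stack = (
pos 19: push '{'; stack = ({
pos 20: '}' matches '{'; pop; stack = (
pos 21: ')' matches '('; pop; stack = (empty)
pos 22: push '['; stack = [
pos 23: ']' matches '['; pop; stack = (empty)
pos 24: push '{'; stack = {
pos 25: '}' matches '{'; pop; stack = (empty)
pos 26: saw closer ')' but stack is empty → INVALID
Verdict: unmatched closer ')' at position 26 → no

Answer: no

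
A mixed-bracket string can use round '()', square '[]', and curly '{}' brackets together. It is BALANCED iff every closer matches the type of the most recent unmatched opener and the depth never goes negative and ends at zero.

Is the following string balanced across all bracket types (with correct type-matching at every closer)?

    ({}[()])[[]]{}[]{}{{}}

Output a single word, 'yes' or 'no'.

Answer: yes

Derivation:
pos 0: push '('; stack = (
pos 1: push '{'; stack = ({
pos 2: '}' matches '{'; pop; stack = (
pos 3: push '['; stack = ([
pos 4: push '('; stack = ([(
pos 5: ')' matches '('; pop; stack = ([
pos 6: ']' matches '['; pop; stack = (
pos 7: ')' matches '('; pop; stack = (empty)
pos 8: push '['; stack = [
pos 9: push '['; stack = [[
pos 10: ']' matches '['; pop; stack = [
pos 11: ']' matches '['; pop; stack = (empty)
pos 12: push '{'; stack = {
pos 13: '}' matches '{'; pop; stack = (empty)
pos 14: push '['; stack = [
pos 15: ']' matches '['; pop; stack = (empty)
pos 16: push '{'; stack = {
pos 17: '}' matches '{'; pop; stack = (empty)
pos 18: push '{'; stack = {
pos 19: push '{'; stack = {{
pos 20: '}' matches '{'; pop; stack = {
pos 21: '}' matches '{'; pop; stack = (empty)
end: stack empty → VALID
Verdict: properly nested → yes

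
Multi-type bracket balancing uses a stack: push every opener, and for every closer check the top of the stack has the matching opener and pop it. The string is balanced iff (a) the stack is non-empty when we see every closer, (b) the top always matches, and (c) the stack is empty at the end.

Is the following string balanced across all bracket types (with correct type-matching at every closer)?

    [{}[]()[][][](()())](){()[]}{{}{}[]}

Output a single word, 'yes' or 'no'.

Answer: yes

Derivation:
pos 0: push '['; stack = [
pos 1: push '{'; stack = [{
pos 2: '}' matches '{'; pop; stack = [
pos 3: push '['; stack = [[
pos 4: ']' matches '['; pop; stack = [
pos 5: push '('; stack = [(
pos 6: ')' matches '('; pop; stack = [
pos 7: push '['; stack = [[
pos 8: ']' matches '['; pop; stack = [
pos 9: push '['; stack = [[
pos 10: ']' matches '['; pop; stack = [
pos 11: push '['; stack = [[
pos 12: ']' matches '['; pop; stack = [
pos 13: push '('; stack = [(
pos 14: push '('; stack = [((
pos 15: ')' matches '('; pop; stack = [(
pos 16: push '('; stack = [((
pos 17: ')' matches '('; pop; stack = [(
pos 18: ')' matches '('; pop; stack = [
pos 19: ']' matches '['; pop; stack = (empty)
pos 20: push '('; stack = (
pos 21: ')' matches '('; pop; stack = (empty)
pos 22: push '{'; stack = {
pos 23: push '('; stack = {(
pos 24: ')' matches '('; pop; stack = {
pos 25: push '['; stack = {[
pos 26: ']' matches '['; pop; stack = {
pos 27: '}' matches '{'; pop; stack = (empty)
pos 28: push '{'; stack = {
pos 29: push '{'; stack = {{
pos 30: '}' matches '{'; pop; stack = {
pos 31: push '{'; stack = {{
pos 32: '}' matches '{'; pop; stack = {
pos 33: push '['; stack = {[
pos 34: ']' matches '['; pop; stack = {
pos 35: '}' matches '{'; pop; stack = (empty)
end: stack empty → VALID
Verdict: properly nested → yes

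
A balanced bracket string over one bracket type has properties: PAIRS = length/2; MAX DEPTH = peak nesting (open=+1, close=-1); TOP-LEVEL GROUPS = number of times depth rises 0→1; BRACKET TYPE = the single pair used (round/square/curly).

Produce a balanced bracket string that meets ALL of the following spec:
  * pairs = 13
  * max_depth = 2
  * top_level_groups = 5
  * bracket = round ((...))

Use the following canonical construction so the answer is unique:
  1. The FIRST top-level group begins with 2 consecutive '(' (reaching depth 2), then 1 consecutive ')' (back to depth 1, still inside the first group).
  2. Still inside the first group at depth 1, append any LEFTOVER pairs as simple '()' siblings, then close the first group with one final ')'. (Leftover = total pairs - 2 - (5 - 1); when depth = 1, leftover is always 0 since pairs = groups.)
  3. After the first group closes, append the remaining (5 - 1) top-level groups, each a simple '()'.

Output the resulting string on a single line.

Spec: pairs=13 depth=2 groups=5
Leftover pairs = 13 - 2 - (5-1) = 7
First group: deep chain of depth 2 + 7 sibling pairs
Remaining 4 groups: simple '()' each

Answer: (()()()()()()()())()()()()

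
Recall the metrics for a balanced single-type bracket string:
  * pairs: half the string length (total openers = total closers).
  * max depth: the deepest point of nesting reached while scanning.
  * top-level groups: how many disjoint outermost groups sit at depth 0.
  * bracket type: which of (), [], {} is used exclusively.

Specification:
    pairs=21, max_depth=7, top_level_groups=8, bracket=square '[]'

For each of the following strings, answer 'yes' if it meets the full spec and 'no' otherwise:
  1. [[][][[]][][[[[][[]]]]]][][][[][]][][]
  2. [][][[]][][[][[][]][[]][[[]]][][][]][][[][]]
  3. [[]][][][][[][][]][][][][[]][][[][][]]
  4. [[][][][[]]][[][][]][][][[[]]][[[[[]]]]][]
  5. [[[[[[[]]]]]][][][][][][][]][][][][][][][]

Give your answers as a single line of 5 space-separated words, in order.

String 1 '[[][][[]][][[[[][[]]]]]][][][[][]][][]': depth seq [1 2 1 2 1 2 3 2 1 2 1 2 3 4 5 4 5 6 5 4 3 2 1 0 1 0 1 0 1 2 1 2 1 0 1 0 1 0]
  -> pairs=19 depth=6 groups=6 -> no
String 2 '[][][[]][][[][[][]][[]][[[]]][][][]][][[][]]': depth seq [1 0 1 0 1 2 1 0 1 0 1 2 1 2 3 2 3 2 1 2 3 2 1 2 3 4 3 2 1 2 1 2 1 2 1 0 1 0 1 2 1 2 1 0]
  -> pairs=22 depth=4 groups=7 -> no
String 3 '[[]][][][][[][][]][][][][[]][][[][][]]': depth seq [1 2 1 0 1 0 1 0 1 0 1 2 1 2 1 2 1 0 1 0 1 0 1 0 1 2 1 0 1 0 1 2 1 2 1 2 1 0]
  -> pairs=19 depth=2 groups=11 -> no
String 4 '[[][][][[]]][[][][]][][][[[]]][[[[[]]]]][]': depth seq [1 2 1 2 1 2 1 2 3 2 1 0 1 2 1 2 1 2 1 0 1 0 1 0 1 2 3 2 1 0 1 2 3 4 5 4 3 2 1 0 1 0]
  -> pairs=21 depth=5 groups=7 -> no
String 5 '[[[[[[[]]]]]][][][][][][][]][][][][][][][]': depth seq [1 2 3 4 5 6 7 6 5 4 3 2 1 2 1 2 1 2 1 2 1 2 1 2 1 2 1 0 1 0 1 0 1 0 1 0 1 0 1 0 1 0]
  -> pairs=21 depth=7 groups=8 -> yes

Answer: no no no no yes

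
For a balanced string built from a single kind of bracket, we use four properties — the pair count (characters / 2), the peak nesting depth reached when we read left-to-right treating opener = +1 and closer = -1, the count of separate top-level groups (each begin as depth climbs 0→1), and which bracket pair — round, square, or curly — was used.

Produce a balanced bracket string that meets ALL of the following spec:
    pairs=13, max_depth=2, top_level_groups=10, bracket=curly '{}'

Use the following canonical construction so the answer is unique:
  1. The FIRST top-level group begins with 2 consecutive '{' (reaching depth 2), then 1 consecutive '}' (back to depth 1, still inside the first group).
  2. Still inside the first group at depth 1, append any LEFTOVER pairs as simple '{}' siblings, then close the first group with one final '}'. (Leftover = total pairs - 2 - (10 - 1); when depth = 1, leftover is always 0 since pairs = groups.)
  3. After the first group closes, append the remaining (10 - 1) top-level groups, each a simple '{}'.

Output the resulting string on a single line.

Spec: pairs=13 depth=2 groups=10
Leftover pairs = 13 - 2 - (10-1) = 2
First group: deep chain of depth 2 + 2 sibling pairs
Remaining 9 groups: simple '{}' each

Answer: {{}{}{}}{}{}{}{}{}{}{}{}{}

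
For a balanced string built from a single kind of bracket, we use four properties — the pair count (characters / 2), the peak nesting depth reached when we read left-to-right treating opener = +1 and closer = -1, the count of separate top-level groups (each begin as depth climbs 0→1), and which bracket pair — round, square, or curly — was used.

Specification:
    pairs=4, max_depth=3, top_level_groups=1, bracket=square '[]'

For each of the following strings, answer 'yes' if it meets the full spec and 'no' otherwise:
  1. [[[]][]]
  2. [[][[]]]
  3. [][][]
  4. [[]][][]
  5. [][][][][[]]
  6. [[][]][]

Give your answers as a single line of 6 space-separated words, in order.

String 1 '[[[]][]]': depth seq [1 2 3 2 1 2 1 0]
  -> pairs=4 depth=3 groups=1 -> yes
String 2 '[[][[]]]': depth seq [1 2 1 2 3 2 1 0]
  -> pairs=4 depth=3 groups=1 -> yes
String 3 '[][][]': depth seq [1 0 1 0 1 0]
  -> pairs=3 depth=1 groups=3 -> no
String 4 '[[]][][]': depth seq [1 2 1 0 1 0 1 0]
  -> pairs=4 depth=2 groups=3 -> no
String 5 '[][][][][[]]': depth seq [1 0 1 0 1 0 1 0 1 2 1 0]
  -> pairs=6 depth=2 groups=5 -> no
String 6 '[[][]][]': depth seq [1 2 1 2 1 0 1 0]
  -> pairs=4 depth=2 groups=2 -> no

Answer: yes yes no no no no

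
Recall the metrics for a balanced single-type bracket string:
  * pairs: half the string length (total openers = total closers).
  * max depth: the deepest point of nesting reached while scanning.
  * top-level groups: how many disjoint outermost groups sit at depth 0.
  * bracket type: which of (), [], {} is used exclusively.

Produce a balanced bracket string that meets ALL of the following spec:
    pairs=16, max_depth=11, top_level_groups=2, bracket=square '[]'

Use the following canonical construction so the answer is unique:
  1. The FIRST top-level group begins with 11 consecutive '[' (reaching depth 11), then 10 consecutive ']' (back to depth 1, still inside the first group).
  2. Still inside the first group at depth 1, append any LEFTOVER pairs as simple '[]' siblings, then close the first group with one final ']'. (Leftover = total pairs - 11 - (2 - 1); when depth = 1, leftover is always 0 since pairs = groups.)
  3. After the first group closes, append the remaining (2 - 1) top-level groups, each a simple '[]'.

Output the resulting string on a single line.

Spec: pairs=16 depth=11 groups=2
Leftover pairs = 16 - 11 - (2-1) = 4
First group: deep chain of depth 11 + 4 sibling pairs
Remaining 1 groups: simple '[]' each

Answer: [[[[[[[[[[[]]]]]]]]]][][][][]][]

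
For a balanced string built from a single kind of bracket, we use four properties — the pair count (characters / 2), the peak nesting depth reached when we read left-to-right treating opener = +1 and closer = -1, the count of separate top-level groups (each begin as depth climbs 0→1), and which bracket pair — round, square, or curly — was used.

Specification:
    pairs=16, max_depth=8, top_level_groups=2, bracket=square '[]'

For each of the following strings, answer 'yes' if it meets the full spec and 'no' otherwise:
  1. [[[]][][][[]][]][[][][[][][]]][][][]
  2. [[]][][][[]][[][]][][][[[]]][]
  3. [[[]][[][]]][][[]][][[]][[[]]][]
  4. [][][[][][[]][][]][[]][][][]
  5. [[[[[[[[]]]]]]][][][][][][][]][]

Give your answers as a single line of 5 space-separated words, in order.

Answer: no no no no yes

Derivation:
String 1 '[[[]][][][[]][]][[][][[][][]]][][][]': depth seq [1 2 3 2 1 2 1 2 1 2 3 2 1 2 1 0 1 2 1 2 1 2 3 2 3 2 3 2 1 0 1 0 1 0 1 0]
  -> pairs=18 depth=3 groups=5 -> no
String 2 '[[]][][][[]][[][]][][][[[]]][]': depth seq [1 2 1 0 1 0 1 0 1 2 1 0 1 2 1 2 1 0 1 0 1 0 1 2 3 2 1 0 1 0]
  -> pairs=15 depth=3 groups=9 -> no
String 3 '[[[]][[][]]][][[]][][[]][[[]]][]': depth seq [1 2 3 2 1 2 3 2 3 2 1 0 1 0 1 2 1 0 1 0 1 2 1 0 1 2 3 2 1 0 1 0]
  -> pairs=16 depth=3 groups=7 -> no
String 4 '[][][[][][[]][][]][[]][][][]': depth seq [1 0 1 0 1 2 1 2 1 2 3 2 1 2 1 2 1 0 1 2 1 0 1 0 1 0 1 0]
  -> pairs=14 depth=3 groups=7 -> no
String 5 '[[[[[[[[]]]]]]][][][][][][][]][]': depth seq [1 2 3 4 5 6 7 8 7 6 5 4 3 2 1 2 1 2 1 2 1 2 1 2 1 2 1 2 1 0 1 0]
  -> pairs=16 depth=8 groups=2 -> yes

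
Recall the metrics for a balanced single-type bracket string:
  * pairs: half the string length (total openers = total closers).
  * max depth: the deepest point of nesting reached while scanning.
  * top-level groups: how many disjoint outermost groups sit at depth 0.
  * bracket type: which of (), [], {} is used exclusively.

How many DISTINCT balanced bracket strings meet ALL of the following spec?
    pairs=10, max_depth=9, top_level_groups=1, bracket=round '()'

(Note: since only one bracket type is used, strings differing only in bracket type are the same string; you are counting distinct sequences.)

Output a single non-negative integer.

Answer: 15

Derivation:
Spec: pairs=10 depth=9 groups=1
Count(depth <= 9) = 4861
Count(depth <= 8) = 4846
Count(depth == 9) = 4861 - 4846 = 15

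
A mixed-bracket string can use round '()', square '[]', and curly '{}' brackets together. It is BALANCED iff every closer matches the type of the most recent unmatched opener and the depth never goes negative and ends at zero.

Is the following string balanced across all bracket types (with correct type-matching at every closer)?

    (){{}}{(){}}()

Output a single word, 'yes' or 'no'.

pos 0: push '('; stack = (
pos 1: ')' matches '('; pop; stack = (empty)
pos 2: push '{'; stack = {
pos 3: push '{'; stack = {{
pos 4: '}' matches '{'; pop; stack = {
pos 5: '}' matches '{'; pop; stack = (empty)
pos 6: push '{'; stack = {
pos 7: push '('; stack = {(
pos 8: ')' matches '('; pop; stack = {
pos 9: push '{'; stack = {{
pos 10: '}' matches '{'; pop; stack = {
pos 11: '}' matches '{'; pop; stack = (empty)
pos 12: push '('; stack = (
pos 13: ')' matches '('; pop; stack = (empty)
end: stack empty → VALID
Verdict: properly nested → yes

Answer: yes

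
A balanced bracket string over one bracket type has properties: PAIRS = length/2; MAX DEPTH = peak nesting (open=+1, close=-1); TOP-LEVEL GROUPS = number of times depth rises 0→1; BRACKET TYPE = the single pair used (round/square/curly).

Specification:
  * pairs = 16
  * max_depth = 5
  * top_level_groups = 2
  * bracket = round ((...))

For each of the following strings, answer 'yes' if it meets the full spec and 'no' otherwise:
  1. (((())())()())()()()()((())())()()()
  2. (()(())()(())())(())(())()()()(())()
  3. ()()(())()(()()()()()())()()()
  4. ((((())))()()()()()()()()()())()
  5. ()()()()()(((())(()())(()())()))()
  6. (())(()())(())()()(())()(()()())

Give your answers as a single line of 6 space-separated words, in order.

Answer: no no no yes no no

Derivation:
String 1 '(((())())()())()()()()((())())()()()': depth seq [1 2 3 4 3 2 3 2 1 2 1 2 1 0 1 0 1 0 1 0 1 0 1 2 3 2 1 2 1 0 1 0 1 0 1 0]
  -> pairs=18 depth=4 groups=9 -> no
String 2 '(()(())()(())())(())(())()()()(())()': depth seq [1 2 1 2 3 2 1 2 1 2 3 2 1 2 1 0 1 2 1 0 1 2 1 0 1 0 1 0 1 0 1 2 1 0 1 0]
  -> pairs=18 depth=3 groups=8 -> no
String 3 '()()(())()(()()()()()())()()()': depth seq [1 0 1 0 1 2 1 0 1 0 1 2 1 2 1 2 1 2 1 2 1 2 1 0 1 0 1 0 1 0]
  -> pairs=15 depth=2 groups=8 -> no
String 4 '((((())))()()()()()()()()()())()': depth seq [1 2 3 4 5 4 3 2 1 2 1 2 1 2 1 2 1 2 1 2 1 2 1 2 1 2 1 2 1 0 1 0]
  -> pairs=16 depth=5 groups=2 -> yes
String 5 '()()()()()(((())(()())(()())()))()': depth seq [1 0 1 0 1 0 1 0 1 0 1 2 3 4 3 2 3 4 3 4 3 2 3 4 3 4 3 2 3 2 1 0 1 0]
  -> pairs=17 depth=4 groups=7 -> no
String 6 '(())(()())(())()()(())()(()()())': depth seq [1 2 1 0 1 2 1 2 1 0 1 2 1 0 1 0 1 0 1 2 1 0 1 0 1 2 1 2 1 2 1 0]
  -> pairs=16 depth=2 groups=8 -> no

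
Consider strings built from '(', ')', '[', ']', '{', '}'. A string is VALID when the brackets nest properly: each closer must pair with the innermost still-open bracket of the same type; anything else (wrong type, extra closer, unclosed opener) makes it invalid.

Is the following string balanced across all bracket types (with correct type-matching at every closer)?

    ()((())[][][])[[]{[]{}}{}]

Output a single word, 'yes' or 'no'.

pos 0: push '('; stack = (
pos 1: ')' matches '('; pop; stack = (empty)
pos 2: push '('; stack = (
pos 3: push '('; stack = ((
pos 4: push '('; stack = (((
pos 5: ')' matches '('; pop; stack = ((
pos 6: ')' matches '('; pop; stack = (
pos 7: push '['; stack = ([
pos 8: ']' matches '['; pop; stack = (
pos 9: push '['; stack = ([
pos 10: ']' matches '['; pop; stack = (
pos 11: push '['; stack = ([
pos 12: ']' matches '['; pop; stack = (
pos 13: ')' matches '('; pop; stack = (empty)
pos 14: push '['; stack = [
pos 15: push '['; stack = [[
pos 16: ']' matches '['; pop; stack = [
pos 17: push '{'; stack = [{
pos 18: push '['; stack = [{[
pos 19: ']' matches '['; pop; stack = [{
pos 20: push '{'; stack = [{{
pos 21: '}' matches '{'; pop; stack = [{
pos 22: '}' matches '{'; pop; stack = [
pos 23: push '{'; stack = [{
pos 24: '}' matches '{'; pop; stack = [
pos 25: ']' matches '['; pop; stack = (empty)
end: stack empty → VALID
Verdict: properly nested → yes

Answer: yes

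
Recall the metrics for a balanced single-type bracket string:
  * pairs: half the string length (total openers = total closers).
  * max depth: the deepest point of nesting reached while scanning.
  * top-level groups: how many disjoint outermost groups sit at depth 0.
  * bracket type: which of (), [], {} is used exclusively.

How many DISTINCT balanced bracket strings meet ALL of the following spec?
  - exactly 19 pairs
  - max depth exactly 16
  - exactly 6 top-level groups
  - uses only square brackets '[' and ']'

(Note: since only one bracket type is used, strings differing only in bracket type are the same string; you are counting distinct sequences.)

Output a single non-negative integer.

Spec: pairs=19 depth=16 groups=6
Count(depth <= 16) = 65132550
Count(depth <= 15) = 65132550
Count(depth == 16) = 65132550 - 65132550 = 0

Answer: 0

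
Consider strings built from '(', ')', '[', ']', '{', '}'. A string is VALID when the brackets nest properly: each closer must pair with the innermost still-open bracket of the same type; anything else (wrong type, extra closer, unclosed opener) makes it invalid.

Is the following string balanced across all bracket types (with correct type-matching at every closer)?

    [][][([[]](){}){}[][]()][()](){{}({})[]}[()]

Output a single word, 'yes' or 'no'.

Answer: yes

Derivation:
pos 0: push '['; stack = [
pos 1: ']' matches '['; pop; stack = (empty)
pos 2: push '['; stack = [
pos 3: ']' matches '['; pop; stack = (empty)
pos 4: push '['; stack = [
pos 5: push '('; stack = [(
pos 6: push '['; stack = [([
pos 7: push '['; stack = [([[
pos 8: ']' matches '['; pop; stack = [([
pos 9: ']' matches '['; pop; stack = [(
pos 10: push '('; stack = [((
pos 11: ')' matches '('; pop; stack = [(
pos 12: push '{'; stack = [({
pos 13: '}' matches '{'; pop; stack = [(
pos 14: ')' matches '('; pop; stack = [
pos 15: push '{'; stack = [{
pos 16: '}' matches '{'; pop; stack = [
pos 17: push '['; stack = [[
pos 18: ']' matches '['; pop; stack = [
pos 19: push '['; stack = [[
pos 20: ']' matches '['; pop; stack = [
pos 21: push '('; stack = [(
pos 22: ')' matches '('; pop; stack = [
pos 23: ']' matches '['; pop; stack = (empty)
pos 24: push '['; stack = [
pos 25: push '('; stack = [(
pos 26: ')' matches '('; pop; stack = [
pos 27: ']' matches '['; pop; stack = (empty)
pos 28: push '('; stack = (
pos 29: ')' matches '('; pop; stack = (empty)
pos 30: push '{'; stack = {
pos 31: push '{'; stack = {{
pos 32: '}' matches '{'; pop; stack = {
pos 33: push '('; stack = {(
pos 34: push '{'; stack = {({
pos 35: '}' matches '{'; pop; stack = {(
pos 36: ')' matches '('; pop; stack = {
pos 37: push '['; stack = {[
pos 38: ']' matches '['; pop; stack = {
pos 39: '}' matches '{'; pop; stack = (empty)
pos 40: push '['; stack = [
pos 41: push '('; stack = [(
pos 42: ')' matches '('; pop; stack = [
pos 43: ']' matches '['; pop; stack = (empty)
end: stack empty → VALID
Verdict: properly nested → yes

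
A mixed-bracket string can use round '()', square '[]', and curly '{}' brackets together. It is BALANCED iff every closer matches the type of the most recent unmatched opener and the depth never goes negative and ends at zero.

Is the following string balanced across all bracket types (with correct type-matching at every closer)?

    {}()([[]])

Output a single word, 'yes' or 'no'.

Answer: yes

Derivation:
pos 0: push '{'; stack = {
pos 1: '}' matches '{'; pop; stack = (empty)
pos 2: push '('; stack = (
pos 3: ')' matches '('; pop; stack = (empty)
pos 4: push '('; stack = (
pos 5: push '['; stack = ([
pos 6: push '['; stack = ([[
pos 7: ']' matches '['; pop; stack = ([
pos 8: ']' matches '['; pop; stack = (
pos 9: ')' matches '('; pop; stack = (empty)
end: stack empty → VALID
Verdict: properly nested → yes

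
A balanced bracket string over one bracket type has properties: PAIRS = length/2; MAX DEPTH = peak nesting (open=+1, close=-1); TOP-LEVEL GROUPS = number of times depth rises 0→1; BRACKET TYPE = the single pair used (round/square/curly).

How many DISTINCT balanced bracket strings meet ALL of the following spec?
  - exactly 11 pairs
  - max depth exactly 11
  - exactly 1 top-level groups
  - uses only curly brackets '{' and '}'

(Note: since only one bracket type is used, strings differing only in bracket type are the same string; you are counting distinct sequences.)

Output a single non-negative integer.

Answer: 1

Derivation:
Spec: pairs=11 depth=11 groups=1
Count(depth <= 11) = 16796
Count(depth <= 10) = 16795
Count(depth == 11) = 16796 - 16795 = 1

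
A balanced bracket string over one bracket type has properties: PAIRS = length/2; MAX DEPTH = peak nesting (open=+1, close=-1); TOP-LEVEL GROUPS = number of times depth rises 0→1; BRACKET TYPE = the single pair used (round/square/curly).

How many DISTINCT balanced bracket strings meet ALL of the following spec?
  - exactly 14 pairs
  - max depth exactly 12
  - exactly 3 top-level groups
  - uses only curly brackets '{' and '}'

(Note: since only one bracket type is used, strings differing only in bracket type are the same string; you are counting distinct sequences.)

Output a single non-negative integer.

Spec: pairs=14 depth=12 groups=3
Count(depth <= 12) = 534888
Count(depth <= 11) = 534885
Count(depth == 12) = 534888 - 534885 = 3

Answer: 3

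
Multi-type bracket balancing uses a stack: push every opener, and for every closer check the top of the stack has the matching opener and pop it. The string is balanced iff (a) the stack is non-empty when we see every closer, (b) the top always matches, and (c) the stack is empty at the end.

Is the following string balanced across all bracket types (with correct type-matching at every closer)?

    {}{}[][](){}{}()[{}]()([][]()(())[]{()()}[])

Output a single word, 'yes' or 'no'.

pos 0: push '{'; stack = {
pos 1: '}' matches '{'; pop; stack = (empty)
pos 2: push '{'; stack = {
pos 3: '}' matches '{'; pop; stack = (empty)
pos 4: push '['; stack = [
pos 5: ']' matches '['; pop; stack = (empty)
pos 6: push '['; stack = [
pos 7: ']' matches '['; pop; stack = (empty)
pos 8: push '('; stack = (
pos 9: ')' matches '('; pop; stack = (empty)
pos 10: push '{'; stack = {
pos 11: '}' matches '{'; pop; stack = (empty)
pos 12: push '{'; stack = {
pos 13: '}' matches '{'; pop; stack = (empty)
pos 14: push '('; stack = (
pos 15: ')' matches '('; pop; stack = (empty)
pos 16: push '['; stack = [
pos 17: push '{'; stack = [{
pos 18: '}' matches '{'; pop; stack = [
pos 19: ']' matches '['; pop; stack = (empty)
pos 20: push '('; stack = (
pos 21: ')' matches '('; pop; stack = (empty)
pos 22: push '('; stack = (
pos 23: push '['; stack = ([
pos 24: ']' matches '['; pop; stack = (
pos 25: push '['; stack = ([
pos 26: ']' matches '['; pop; stack = (
pos 27: push '('; stack = ((
pos 28: ')' matches '('; pop; stack = (
pos 29: push '('; stack = ((
pos 30: push '('; stack = (((
pos 31: ')' matches '('; pop; stack = ((
pos 32: ')' matches '('; pop; stack = (
pos 33: push '['; stack = ([
pos 34: ']' matches '['; pop; stack = (
pos 35: push '{'; stack = ({
pos 36: push '('; stack = ({(
pos 37: ')' matches '('; pop; stack = ({
pos 38: push '('; stack = ({(
pos 39: ')' matches '('; pop; stack = ({
pos 40: '}' matches '{'; pop; stack = (
pos 41: push '['; stack = ([
pos 42: ']' matches '['; pop; stack = (
pos 43: ')' matches '('; pop; stack = (empty)
end: stack empty → VALID
Verdict: properly nested → yes

Answer: yes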